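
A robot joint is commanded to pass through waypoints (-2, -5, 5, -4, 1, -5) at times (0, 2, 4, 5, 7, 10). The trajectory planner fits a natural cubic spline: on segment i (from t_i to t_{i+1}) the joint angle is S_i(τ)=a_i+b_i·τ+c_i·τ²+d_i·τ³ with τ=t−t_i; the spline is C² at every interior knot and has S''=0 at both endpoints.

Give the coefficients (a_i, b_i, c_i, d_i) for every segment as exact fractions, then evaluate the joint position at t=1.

Δ: Δ0=-3/2, Δ1=5, Δ2=-9, Δ3=5/2, Δ4=-2
row 1: diag=8, rhs=39; c'=1/4, d'=39/8
row 2: denom=6−2·1/4=11/2; d'=(-84−2·39/8)/(11/2)=-375/22
row 3: denom=6−1·2/11=64/11; d'=(69−1·-375/22)/(64/11)=1893/128
row 4: denom=10−2·11/32=149/16; d'=(-27−2·1893/128)/(149/16)=-3621/596
back: M4=-3621/596
back: M3=1893/128−11/32·-3621/596=10059/596
back: M2=-375/22−2/11·10059/596=-2997/149
back: M1=39/8−1/4·-2997/149=11805/1192
M: M0=0, M1=11805/1192, M2=-2997/149, M3=10059/596, M4=-3621/596, M5=0
seg 0: a=-2, c=M0/2=0, d=(M1−M0)/(6·2)=3935/4768, b=Δ0−h0·(2M0+M1)/6=-5723/1192
seg 1: a=-5, c=M1/2=11805/2384, d=(M2−M1)/(6·2)=-11927/4768, b=Δ1−h1·(2M1+M2)/6=3041/596
seg 2: a=5, c=M2/2=-2997/298, d=(M3−M2)/(6·1)=7349/1192, b=Δ2−h2·(2M2+M3)/6=-6089/1192
seg 3: a=-4, c=M3/2=10059/1192, d=(M4−M3)/(6·2)=-285/149, b=Δ3−h3·(2M3+M4)/6=-4009/596
seg 4: a=1, c=M4/2=-3621/1192, d=(M5−M4)/(6·3)=1207/3576, b=Δ4−h4·(2M4+M5)/6=2429/596
t_q=1 → seg 0, τ=1; S=-2+-5723/1192·τ+0·τ²+3935/4768·τ³=-28493/4768

  seg 0: a=-2 b=-5723/1192 c=0 d=3935/4768
  seg 1: a=-5 b=3041/596 c=11805/2384 d=-11927/4768
  seg 2: a=5 b=-6089/1192 c=-2997/298 d=7349/1192
  seg 3: a=-4 b=-4009/596 c=10059/1192 d=-285/149
  seg 4: a=1 b=2429/596 c=-3621/1192 d=1207/3576
S(1) = -28493/4768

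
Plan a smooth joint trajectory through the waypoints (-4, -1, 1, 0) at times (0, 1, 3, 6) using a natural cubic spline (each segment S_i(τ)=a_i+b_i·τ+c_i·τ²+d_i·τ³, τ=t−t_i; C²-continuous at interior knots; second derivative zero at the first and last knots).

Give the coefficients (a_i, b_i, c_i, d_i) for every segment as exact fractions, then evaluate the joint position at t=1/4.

  seg 0: a=-4 b=139/42 c=0 d=-13/42
  seg 1: a=-1 b=50/21 c=-13/14 d=5/42
  seg 2: a=1 b=2/21 c=-3/14 d=1/42
S(1/4) = -2847/896

Δ: Δ0=3, Δ1=1, Δ2=-1/3
row 1: diag=6, rhs=-12; c'=1/3, d'=-2
row 2: denom=10−2·1/3=28/3; d'=(-8−2·-2)/(28/3)=-3/7
back: M2=-3/7
back: M1=-2−1/3·-3/7=-13/7
M: M0=0, M1=-13/7, M2=-3/7, M3=0
seg 0: a=-4, c=M0/2=0, d=(M1−M0)/(6·1)=-13/42, b=Δ0−h0·(2M0+M1)/6=139/42
seg 1: a=-1, c=M1/2=-13/14, d=(M2−M1)/(6·2)=5/42, b=Δ1−h1·(2M1+M2)/6=50/21
seg 2: a=1, c=M2/2=-3/14, d=(M3−M2)/(6·3)=1/42, b=Δ2−h2·(2M2+M3)/6=2/21
t_q=1/4 → seg 0, τ=1/4; S=-4+139/42·τ+0·τ²+-13/42·τ³=-2847/896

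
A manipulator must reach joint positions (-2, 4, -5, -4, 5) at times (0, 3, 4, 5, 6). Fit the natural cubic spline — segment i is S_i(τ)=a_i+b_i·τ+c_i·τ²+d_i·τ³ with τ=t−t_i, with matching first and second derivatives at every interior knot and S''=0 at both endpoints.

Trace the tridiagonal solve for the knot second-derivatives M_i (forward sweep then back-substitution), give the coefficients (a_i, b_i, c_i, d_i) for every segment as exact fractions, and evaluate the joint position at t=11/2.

  seg 0: a=-2 b=823/116 c=0 d=-197/348
  seg 1: a=4 b=-475/58 c=-591/116 d=497/116
  seg 2: a=-5 b=-641/116 c=225/29 d=-143/116
  seg 3: a=-4 b=365/58 c=471/116 d=-157/116
S(11/2) = -7/928

Δ: Δ0=2, Δ1=-9, Δ2=1, Δ3=9
row 1: diag=8, rhs=-66; c'=1/8, d'=-33/4
row 2: denom=4−1·1/8=31/8; d'=(60−1·-33/4)/(31/8)=546/31
row 3: denom=4−1·8/31=116/31; d'=(48−1·546/31)/(116/31)=471/58
back: M3=471/58
back: M2=546/31−8/31·471/58=450/29
back: M1=-33/4−1/8·450/29=-591/58
M: M0=0, M1=-591/58, M2=450/29, M3=471/58, M4=0
seg 0: a=-2, c=M0/2=0, d=(M1−M0)/(6·3)=-197/348, b=Δ0−h0·(2M0+M1)/6=823/116
seg 1: a=4, c=M1/2=-591/116, d=(M2−M1)/(6·1)=497/116, b=Δ1−h1·(2M1+M2)/6=-475/58
seg 2: a=-5, c=M2/2=225/29, d=(M3−M2)/(6·1)=-143/116, b=Δ2−h2·(2M2+M3)/6=-641/116
seg 3: a=-4, c=M3/2=471/116, d=(M4−M3)/(6·1)=-157/116, b=Δ3−h3·(2M3+M4)/6=365/58
t_q=11/2 → seg 3, τ=1/2; S=-4+365/58·τ+471/116·τ²+-157/116·τ³=-7/928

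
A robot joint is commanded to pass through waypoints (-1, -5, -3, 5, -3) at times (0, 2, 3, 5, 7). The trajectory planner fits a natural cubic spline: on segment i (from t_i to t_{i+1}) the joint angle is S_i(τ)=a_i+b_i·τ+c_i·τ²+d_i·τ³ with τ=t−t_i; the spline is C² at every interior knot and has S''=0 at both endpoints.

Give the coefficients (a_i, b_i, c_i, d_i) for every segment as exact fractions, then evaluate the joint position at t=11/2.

  seg 0: a=-1 b=-25/8 c=0 d=9/32
  seg 1: a=-5 b=1/4 c=27/16 d=1/16
  seg 2: a=-3 b=61/16 c=15/8 d=-57/64
  seg 3: a=5 b=5/8 c=-111/32 d=37/64
S(11/2) = 2313/512

Δ: Δ0=-2, Δ1=2, Δ2=4, Δ3=-4
row 1: diag=6, rhs=24; c'=1/6, d'=4
row 2: denom=6−1·1/6=35/6; d'=(12−1·4)/(35/6)=48/35
row 3: denom=8−2·12/35=256/35; d'=(-48−2·48/35)/(256/35)=-111/16
back: M3=-111/16
back: M2=48/35−12/35·-111/16=15/4
back: M1=4−1/6·15/4=27/8
M: M0=0, M1=27/8, M2=15/4, M3=-111/16, M4=0
seg 0: a=-1, c=M0/2=0, d=(M1−M0)/(6·2)=9/32, b=Δ0−h0·(2M0+M1)/6=-25/8
seg 1: a=-5, c=M1/2=27/16, d=(M2−M1)/(6·1)=1/16, b=Δ1−h1·(2M1+M2)/6=1/4
seg 2: a=-3, c=M2/2=15/8, d=(M3−M2)/(6·2)=-57/64, b=Δ2−h2·(2M2+M3)/6=61/16
seg 3: a=5, c=M3/2=-111/32, d=(M4−M3)/(6·2)=37/64, b=Δ3−h3·(2M3+M4)/6=5/8
t_q=11/2 → seg 3, τ=1/2; S=5+5/8·τ+-111/32·τ²+37/64·τ³=2313/512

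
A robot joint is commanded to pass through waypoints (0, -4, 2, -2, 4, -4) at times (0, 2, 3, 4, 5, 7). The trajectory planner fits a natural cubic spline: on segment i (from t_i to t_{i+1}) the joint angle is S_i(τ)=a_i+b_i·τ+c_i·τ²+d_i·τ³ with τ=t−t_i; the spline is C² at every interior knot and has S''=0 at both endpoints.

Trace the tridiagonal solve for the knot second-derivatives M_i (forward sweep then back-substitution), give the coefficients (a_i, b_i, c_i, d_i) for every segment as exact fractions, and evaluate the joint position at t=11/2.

Δ: Δ0=-2, Δ1=6, Δ2=-4, Δ3=6, Δ4=-4
row 1: diag=6, rhs=48; c'=1/6, d'=8
row 2: denom=4−1·1/6=23/6; d'=(-60−1·8)/(23/6)=-408/23
row 3: denom=4−1·6/23=86/23; d'=(60−1·-408/23)/(86/23)=894/43
row 4: denom=6−1·23/86=493/86; d'=(-60−1·894/43)/(493/86)=-6948/493
back: M4=-6948/493
back: M3=894/43−23/86·-6948/493=12108/493
back: M2=-408/23−6/23·12108/493=-11904/493
back: M1=8−1/6·-11904/493=5928/493
M: M0=0, M1=5928/493, M2=-11904/493, M3=12108/493, M4=-6948/493, M5=0
seg 0: a=0, c=M0/2=0, d=(M1−M0)/(6·2)=494/493, b=Δ0−h0·(2M0+M1)/6=-2962/493
seg 1: a=-4, c=M1/2=2964/493, d=(M2−M1)/(6·1)=-2972/493, b=Δ1−h1·(2M1+M2)/6=2966/493
seg 2: a=2, c=M2/2=-5952/493, d=(M3−M2)/(6·1)=138/17, b=Δ2−h2·(2M2+M3)/6=-22/493
seg 3: a=-2, c=M3/2=6054/493, d=(M4−M3)/(6·1)=-3176/493, b=Δ3−h3·(2M3+M4)/6=80/493
seg 4: a=4, c=M4/2=-3474/493, d=(M5−M4)/(6·2)=579/493, b=Δ4−h4·(2M4+M5)/6=2660/493
t_q=11/2 → seg 4, τ=1/2; S=4+2660/493·τ+-3474/493·τ²+579/493·τ³=20047/3944

  seg 0: a=0 b=-2962/493 c=0 d=494/493
  seg 1: a=-4 b=2966/493 c=2964/493 d=-2972/493
  seg 2: a=2 b=-22/493 c=-5952/493 d=138/17
  seg 3: a=-2 b=80/493 c=6054/493 d=-3176/493
  seg 4: a=4 b=2660/493 c=-3474/493 d=579/493
S(11/2) = 20047/3944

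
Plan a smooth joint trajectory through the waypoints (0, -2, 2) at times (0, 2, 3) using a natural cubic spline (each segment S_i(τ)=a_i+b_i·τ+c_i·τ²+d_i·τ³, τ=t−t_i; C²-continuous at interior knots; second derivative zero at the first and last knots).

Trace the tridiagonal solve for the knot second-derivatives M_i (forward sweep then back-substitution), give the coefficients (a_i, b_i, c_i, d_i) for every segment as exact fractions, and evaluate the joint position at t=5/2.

  seg 0: a=0 b=-8/3 c=0 d=5/12
  seg 1: a=-2 b=7/3 c=5/2 d=-5/6
S(5/2) = -5/16

Δ: Δ0=-1, Δ1=4
row 1: diag=6, rhs=30; c'=1/6, d'=5
back: M1=5
M: M0=0, M1=5, M2=0
seg 0: a=0, c=M0/2=0, d=(M1−M0)/(6·2)=5/12, b=Δ0−h0·(2M0+M1)/6=-8/3
seg 1: a=-2, c=M1/2=5/2, d=(M2−M1)/(6·1)=-5/6, b=Δ1−h1·(2M1+M2)/6=7/3
t_q=5/2 → seg 1, τ=1/2; S=-2+7/3·τ+5/2·τ²+-5/6·τ³=-5/16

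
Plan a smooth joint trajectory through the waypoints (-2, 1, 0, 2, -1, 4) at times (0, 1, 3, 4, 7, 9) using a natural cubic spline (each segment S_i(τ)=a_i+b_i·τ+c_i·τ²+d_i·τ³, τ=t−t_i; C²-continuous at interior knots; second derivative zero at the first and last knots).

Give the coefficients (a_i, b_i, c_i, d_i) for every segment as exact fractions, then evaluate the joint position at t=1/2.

  seg 0: a=-2 b=2132/553 c=0 d=-473/553
  seg 1: a=1 b=713/553 c=-1419/553 d=3697/4424
  seg 2: a=0 b=1165/1106 c=5415/2212 d=-3321/2212
  seg 3: a=2 b=3197/2212 c=-1137/553 d=915/2212
  seg 4: a=-1 b=307/1106 c=3687/2212 d=-1229/4424
S(1/2) = -793/4424

Δ: Δ0=3, Δ1=-1/2, Δ2=2, Δ3=-1, Δ4=5/2
row 1: diag=6, rhs=-21; c'=1/3, d'=-7/2
row 2: denom=6−2·1/3=16/3; d'=(15−2·-7/2)/(16/3)=33/8
row 3: denom=8−1·3/16=125/16; d'=(-18−1·33/8)/(125/16)=-354/125
row 4: denom=10−3·48/125=1106/125; d'=(21−3·-354/125)/(1106/125)=3687/1106
back: M4=3687/1106
back: M3=-354/125−48/125·3687/1106=-2274/553
back: M2=33/8−3/16·-2274/553=5415/1106
back: M1=-7/2−1/3·5415/1106=-2838/553
M: M0=0, M1=-2838/553, M2=5415/1106, M3=-2274/553, M4=3687/1106, M5=0
seg 0: a=-2, c=M0/2=0, d=(M1−M0)/(6·1)=-473/553, b=Δ0−h0·(2M0+M1)/6=2132/553
seg 1: a=1, c=M1/2=-1419/553, d=(M2−M1)/(6·2)=3697/4424, b=Δ1−h1·(2M1+M2)/6=713/553
seg 2: a=0, c=M2/2=5415/2212, d=(M3−M2)/(6·1)=-3321/2212, b=Δ2−h2·(2M2+M3)/6=1165/1106
seg 3: a=2, c=M3/2=-1137/553, d=(M4−M3)/(6·3)=915/2212, b=Δ3−h3·(2M3+M4)/6=3197/2212
seg 4: a=-1, c=M4/2=3687/2212, d=(M5−M4)/(6·2)=-1229/4424, b=Δ4−h4·(2M4+M5)/6=307/1106
t_q=1/2 → seg 0, τ=1/2; S=-2+2132/553·τ+0·τ²+-473/553·τ³=-793/4424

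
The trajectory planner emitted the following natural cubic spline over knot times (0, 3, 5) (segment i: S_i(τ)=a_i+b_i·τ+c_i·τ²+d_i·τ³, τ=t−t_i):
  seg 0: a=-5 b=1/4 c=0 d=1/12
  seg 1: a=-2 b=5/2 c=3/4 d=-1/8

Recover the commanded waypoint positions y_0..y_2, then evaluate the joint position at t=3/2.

y_0 = S_0(0) = a_0 = -5
y_1 = S_1(0) = a_1 = -2
y_2 = S_1(2) = 5
t_q=3/2 is in segment 0 (τ=3/2); S_0(τ)=-139/32

y_0=-5 y_1=-2 y_2=5
S(3/2) = -139/32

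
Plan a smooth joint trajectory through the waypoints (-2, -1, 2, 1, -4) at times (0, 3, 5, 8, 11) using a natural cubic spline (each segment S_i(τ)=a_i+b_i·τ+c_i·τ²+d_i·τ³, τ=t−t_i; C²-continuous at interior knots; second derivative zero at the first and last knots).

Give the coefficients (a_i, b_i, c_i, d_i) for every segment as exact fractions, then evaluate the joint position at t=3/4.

Δ: Δ0=1/3, Δ1=3/2, Δ2=-1/3, Δ3=-5/3
row 1: diag=10, rhs=7; c'=1/5, d'=7/10
row 2: denom=10−2·1/5=48/5; d'=(-11−2·7/10)/(48/5)=-31/24
row 3: denom=12−3·5/16=177/16; d'=(-8−3·-31/24)/(177/16)=-22/59
back: M3=-22/59
back: M2=-31/24−5/16·-22/59=-208/177
back: M1=7/10−1/5·-208/177=331/354
M: M0=0, M1=331/354, M2=-208/177, M3=-22/59, M4=0
seg 0: a=-2, c=M0/2=0, d=(M1−M0)/(6·3)=331/6372, b=Δ0−h0·(2M0+M1)/6=-95/708
seg 1: a=-1, c=M1/2=331/708, d=(M2−M1)/(6·2)=-83/472, b=Δ1−h1·(2M1+M2)/6=449/354
seg 2: a=2, c=M2/2=-104/177, d=(M3−M2)/(6·3)=71/1593, b=Δ2−h2·(2M2+M3)/6=182/177
seg 3: a=1, c=M3/2=-11/59, d=(M4−M3)/(6·3)=11/531, b=Δ3−h3·(2M3+M4)/6=-229/177
t_q=3/4 → seg 0, τ=3/4; S=-2+-95/708·τ+0·τ²+331/6372·τ³=-31397/15104

  seg 0: a=-2 b=-95/708 c=0 d=331/6372
  seg 1: a=-1 b=449/354 c=331/708 d=-83/472
  seg 2: a=2 b=182/177 c=-104/177 d=71/1593
  seg 3: a=1 b=-229/177 c=-11/59 d=11/531
S(3/4) = -31397/15104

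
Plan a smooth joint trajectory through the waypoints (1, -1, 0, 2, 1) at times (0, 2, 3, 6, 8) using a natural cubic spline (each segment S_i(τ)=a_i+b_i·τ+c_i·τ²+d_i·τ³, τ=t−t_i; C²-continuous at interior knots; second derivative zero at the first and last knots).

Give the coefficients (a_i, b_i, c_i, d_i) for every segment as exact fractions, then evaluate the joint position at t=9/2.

  seg 0: a=1 b=-2099/1248 c=0 d=851/4992
  seg 1: a=-1 b=227/624 c=851/832 d=-965/2496
  seg 2: a=0 b=3119/2496 c=-57/416 d=-11/576
  seg 3: a=2 b=-55/624 c=-257/832 d=257/4992
S(9/2) = 9995/6656

Δ: Δ0=-1, Δ1=1, Δ2=2/3, Δ3=-1/2
row 1: diag=6, rhs=12; c'=1/6, d'=2
row 2: denom=8−1·1/6=47/6; d'=(-2−1·2)/(47/6)=-24/47
row 3: denom=10−3·18/47=416/47; d'=(-7−3·-24/47)/(416/47)=-257/416
back: M3=-257/416
back: M2=-24/47−18/47·-257/416=-57/208
back: M1=2−1/6·-57/208=851/416
M: M0=0, M1=851/416, M2=-57/208, M3=-257/416, M4=0
seg 0: a=1, c=M0/2=0, d=(M1−M0)/(6·2)=851/4992, b=Δ0−h0·(2M0+M1)/6=-2099/1248
seg 1: a=-1, c=M1/2=851/832, d=(M2−M1)/(6·1)=-965/2496, b=Δ1−h1·(2M1+M2)/6=227/624
seg 2: a=0, c=M2/2=-57/416, d=(M3−M2)/(6·3)=-11/576, b=Δ2−h2·(2M2+M3)/6=3119/2496
seg 3: a=2, c=M3/2=-257/832, d=(M4−M3)/(6·2)=257/4992, b=Δ3−h3·(2M3+M4)/6=-55/624
t_q=9/2 → seg 2, τ=3/2; S=0+3119/2496·τ+-57/416·τ²+-11/576·τ³=9995/6656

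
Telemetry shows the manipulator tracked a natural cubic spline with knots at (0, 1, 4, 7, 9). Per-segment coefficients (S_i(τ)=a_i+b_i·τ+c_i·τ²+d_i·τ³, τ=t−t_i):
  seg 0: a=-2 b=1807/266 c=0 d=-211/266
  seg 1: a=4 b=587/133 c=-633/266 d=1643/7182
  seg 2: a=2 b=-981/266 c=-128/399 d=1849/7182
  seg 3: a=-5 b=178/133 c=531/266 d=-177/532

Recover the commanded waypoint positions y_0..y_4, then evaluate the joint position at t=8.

y_0 = S_0(0) = a_0 = -2
y_1 = S_1(0) = a_1 = 4
y_2 = S_2(0) = a_2 = 2
y_3 = S_3(0) = a_3 = -5
y_4 = S_3(2) = 3
t_q=8 is in segment 3 (τ=1); S_3(τ)=-1063/532

y_0=-2 y_1=4 y_2=2 y_3=-5 y_4=3
S(8) = -1063/532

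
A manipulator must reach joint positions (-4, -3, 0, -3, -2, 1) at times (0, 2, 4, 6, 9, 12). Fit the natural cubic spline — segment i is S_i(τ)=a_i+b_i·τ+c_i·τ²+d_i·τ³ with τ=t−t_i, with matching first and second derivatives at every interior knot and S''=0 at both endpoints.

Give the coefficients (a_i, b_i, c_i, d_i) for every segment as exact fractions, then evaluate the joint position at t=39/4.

Δ: Δ0=1/2, Δ1=3/2, Δ2=-3/2, Δ3=1/3, Δ4=1
row 1: diag=8, rhs=6; c'=1/4, d'=3/4
row 2: denom=8−2·1/4=15/2; d'=(-18−2·3/4)/(15/2)=-13/5
row 3: denom=10−2·4/15=142/15; d'=(11−2·-13/5)/(142/15)=243/142
row 4: denom=12−3·45/142=1569/142; d'=(4−3·243/142)/(1569/142)=-161/1569
back: M4=-161/1569
back: M3=243/142−45/142·-161/1569=912/523
back: M2=-13/5−4/15·912/523=-1603/523
back: M1=3/4−1/4·-1603/523=793/523
M: M0=0, M1=793/523, M2=-1603/523, M3=912/523, M4=-161/1569, M5=0
seg 0: a=-4, c=M0/2=0, d=(M1−M0)/(6·2)=793/6276, b=Δ0−h0·(2M0+M1)/6=-17/3138
seg 1: a=-3, c=M1/2=793/1046, d=(M2−M1)/(6·2)=-599/1569, b=Δ1−h1·(2M1+M2)/6=4741/3138
seg 2: a=0, c=M2/2=-1603/1046, d=(M3−M2)/(6·2)=2515/6276, b=Δ2−h2·(2M2+M3)/6=-119/3138
seg 3: a=-3, c=M3/2=456/523, d=(M4−M3)/(6·3)=-2897/28242, b=Δ3−h3·(2M3+M4)/6=-4265/3138
seg 4: a=-2, c=M4/2=-161/3138, d=(M5−M4)/(6·3)=161/28242, b=Δ4−h4·(2M4+M5)/6=1730/1569
t_q=39/4 → seg 4, τ=3/4; S=-2+1730/1569·τ+-161/3138·τ²+161/28242·τ³=-80299/66944

  seg 0: a=-4 b=-17/3138 c=0 d=793/6276
  seg 1: a=-3 b=4741/3138 c=793/1046 d=-599/1569
  seg 2: a=0 b=-119/3138 c=-1603/1046 d=2515/6276
  seg 3: a=-3 b=-4265/3138 c=456/523 d=-2897/28242
  seg 4: a=-2 b=1730/1569 c=-161/3138 d=161/28242
S(39/4) = -80299/66944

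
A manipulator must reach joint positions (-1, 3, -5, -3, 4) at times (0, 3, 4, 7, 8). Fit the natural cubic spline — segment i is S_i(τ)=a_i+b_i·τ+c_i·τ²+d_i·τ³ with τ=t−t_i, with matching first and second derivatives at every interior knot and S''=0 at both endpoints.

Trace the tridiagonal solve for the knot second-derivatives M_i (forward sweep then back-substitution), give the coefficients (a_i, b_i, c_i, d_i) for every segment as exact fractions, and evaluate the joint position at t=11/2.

Δ: Δ0=4/3, Δ1=-8, Δ2=2/3, Δ3=7
row 1: diag=8, rhs=-56; c'=1/8, d'=-7
row 2: denom=8−1·1/8=63/8; d'=(52−1·-7)/(63/8)=472/63
row 3: denom=8−3·8/21=48/7; d'=(38−3·472/63)/(48/7)=163/72
back: M3=163/72
back: M2=472/63−8/21·163/72=179/27
back: M1=-7−1/8·179/27=-1691/216
M: M0=0, M1=-1691/216, M2=179/27, M3=163/72, M4=0
seg 0: a=-1, c=M0/2=0, d=(M1−M0)/(6·3)=-1691/3888, b=Δ0−h0·(2M0+M1)/6=2267/432
seg 1: a=3, c=M1/2=-1691/432, d=(M2−M1)/(6·1)=347/144, b=Δ1−h1·(2M1+M2)/6=-1403/216
seg 2: a=-5, c=M2/2=179/54, d=(M3−M2)/(6·3)=-943/3888, b=Δ2−h2·(2M2+M3)/6=-3065/432
seg 3: a=-3, c=M3/2=163/144, d=(M4−M3)/(6·1)=-163/432, b=Δ3−h3·(2M3+M4)/6=1349/216
t_q=11/2 → seg 2, τ=3/2; S=-5+-3065/432·τ+179/54·τ²+-943/3888·τ³=-3457/384

  seg 0: a=-1 b=2267/432 c=0 d=-1691/3888
  seg 1: a=3 b=-1403/216 c=-1691/432 d=347/144
  seg 2: a=-5 b=-3065/432 c=179/54 d=-943/3888
  seg 3: a=-3 b=1349/216 c=163/144 d=-163/432
S(11/2) = -3457/384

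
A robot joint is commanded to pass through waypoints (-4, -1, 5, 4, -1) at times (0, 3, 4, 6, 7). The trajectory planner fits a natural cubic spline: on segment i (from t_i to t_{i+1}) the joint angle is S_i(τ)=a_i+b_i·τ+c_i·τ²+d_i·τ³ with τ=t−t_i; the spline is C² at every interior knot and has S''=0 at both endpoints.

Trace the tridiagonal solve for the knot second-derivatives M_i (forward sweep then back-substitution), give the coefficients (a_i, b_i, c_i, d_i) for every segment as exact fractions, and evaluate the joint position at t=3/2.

  seg 0: a=-4 b=-32/25 c=0 d=19/75
  seg 1: a=-1 b=139/25 c=57/25 d=-46/25
  seg 2: a=5 b=23/5 c=-81/25 d=69/200
  seg 3: a=4 b=-211/50 c=-117/100 d=39/100
S(3/2) = -1013/200

Δ: Δ0=1, Δ1=6, Δ2=-1/2, Δ3=-5
row 1: diag=8, rhs=30; c'=1/8, d'=15/4
row 2: denom=6−1·1/8=47/8; d'=(-39−1·15/4)/(47/8)=-342/47
row 3: denom=6−2·16/47=250/47; d'=(-27−2·-342/47)/(250/47)=-117/50
back: M3=-117/50
back: M2=-342/47−16/47·-117/50=-162/25
back: M1=15/4−1/8·-162/25=114/25
M: M0=0, M1=114/25, M2=-162/25, M3=-117/50, M4=0
seg 0: a=-4, c=M0/2=0, d=(M1−M0)/(6·3)=19/75, b=Δ0−h0·(2M0+M1)/6=-32/25
seg 1: a=-1, c=M1/2=57/25, d=(M2−M1)/(6·1)=-46/25, b=Δ1−h1·(2M1+M2)/6=139/25
seg 2: a=5, c=M2/2=-81/25, d=(M3−M2)/(6·2)=69/200, b=Δ2−h2·(2M2+M3)/6=23/5
seg 3: a=4, c=M3/2=-117/100, d=(M4−M3)/(6·1)=39/100, b=Δ3−h3·(2M3+M4)/6=-211/50
t_q=3/2 → seg 0, τ=3/2; S=-4+-32/25·τ+0·τ²+19/75·τ³=-1013/200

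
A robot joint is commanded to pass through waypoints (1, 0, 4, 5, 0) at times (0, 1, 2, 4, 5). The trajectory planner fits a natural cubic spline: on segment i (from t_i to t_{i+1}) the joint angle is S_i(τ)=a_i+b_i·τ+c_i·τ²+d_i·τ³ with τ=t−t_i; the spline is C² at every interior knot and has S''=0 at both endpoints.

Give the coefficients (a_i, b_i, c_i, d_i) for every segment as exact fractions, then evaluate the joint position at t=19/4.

  seg 0: a=1 b=-146/61 c=0 d=85/61
  seg 1: a=0 b=109/61 c=255/61 d=-120/61
  seg 2: a=4 b=259/61 c=-105/61 d=-37/488
  seg 3: a=5 b=-433/122 c=-531/244 d=177/244
S(19/4) = 22175/15616

Δ: Δ0=-1, Δ1=4, Δ2=1/2, Δ3=-5
row 1: diag=4, rhs=30; c'=1/4, d'=15/2
row 2: denom=6−1·1/4=23/4; d'=(-21−1·15/2)/(23/4)=-114/23
row 3: denom=6−2·8/23=122/23; d'=(-33−2·-114/23)/(122/23)=-531/122
back: M3=-531/122
back: M2=-114/23−8/23·-531/122=-210/61
back: M1=15/2−1/4·-210/61=510/61
M: M0=0, M1=510/61, M2=-210/61, M3=-531/122, M4=0
seg 0: a=1, c=M0/2=0, d=(M1−M0)/(6·1)=85/61, b=Δ0−h0·(2M0+M1)/6=-146/61
seg 1: a=0, c=M1/2=255/61, d=(M2−M1)/(6·1)=-120/61, b=Δ1−h1·(2M1+M2)/6=109/61
seg 2: a=4, c=M2/2=-105/61, d=(M3−M2)/(6·2)=-37/488, b=Δ2−h2·(2M2+M3)/6=259/61
seg 3: a=5, c=M3/2=-531/244, d=(M4−M3)/(6·1)=177/244, b=Δ3−h3·(2M3+M4)/6=-433/122
t_q=19/4 → seg 3, τ=3/4; S=5+-433/122·τ+-531/244·τ²+177/244·τ³=22175/15616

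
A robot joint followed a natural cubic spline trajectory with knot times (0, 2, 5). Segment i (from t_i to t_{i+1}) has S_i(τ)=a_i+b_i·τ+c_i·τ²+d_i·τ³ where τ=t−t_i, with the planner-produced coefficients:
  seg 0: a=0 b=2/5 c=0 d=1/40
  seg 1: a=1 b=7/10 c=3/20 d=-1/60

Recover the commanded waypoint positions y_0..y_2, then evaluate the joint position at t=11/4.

y_0 = S_0(0) = a_0 = 0
y_1 = S_1(0) = a_1 = 1
y_2 = S_1(3) = 4
t_q=11/4 is in segment 1 (τ=3/4); S_1(τ)=2051/1280

y_0=0 y_1=1 y_2=4
S(11/4) = 2051/1280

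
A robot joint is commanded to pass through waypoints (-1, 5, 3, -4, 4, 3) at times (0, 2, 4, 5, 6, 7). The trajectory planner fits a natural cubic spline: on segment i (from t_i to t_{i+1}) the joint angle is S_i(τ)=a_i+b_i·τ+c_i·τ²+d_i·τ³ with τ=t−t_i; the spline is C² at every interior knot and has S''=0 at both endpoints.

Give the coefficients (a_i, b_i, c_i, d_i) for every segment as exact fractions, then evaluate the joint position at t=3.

Δ: Δ0=3, Δ1=-1, Δ2=-7, Δ3=8, Δ4=-1
row 1: diag=8, rhs=-24; c'=1/4, d'=-3
row 2: denom=6−2·1/4=11/2; d'=(-36−2·-3)/(11/2)=-60/11
row 3: denom=4−1·2/11=42/11; d'=(90−1·-60/11)/(42/11)=25
row 4: denom=4−1·11/42=157/42; d'=(-54−1·25)/(157/42)=-3318/157
back: M4=-3318/157
back: M3=25−11/42·-3318/157=4794/157
back: M2=-60/11−2/11·4794/157=-1728/157
back: M1=-3−1/4·-1728/157=-39/157
M: M0=0, M1=-39/157, M2=-1728/157, M3=4794/157, M4=-3318/157, M5=0
seg 0: a=-1, c=M0/2=0, d=(M1−M0)/(6·2)=-13/628, b=Δ0−h0·(2M0+M1)/6=484/157
seg 1: a=5, c=M1/2=-39/314, d=(M2−M1)/(6·2)=-563/628, b=Δ1−h1·(2M1+M2)/6=445/157
seg 2: a=3, c=M2/2=-864/157, d=(M3−M2)/(6·1)=1087/157, b=Δ2−h2·(2M2+M3)/6=-1322/157
seg 3: a=-4, c=M3/2=2397/157, d=(M4−M3)/(6·1)=-1352/157, b=Δ3−h3·(2M3+M4)/6=211/157
seg 4: a=4, c=M4/2=-1659/157, d=(M5−M4)/(6·1)=553/157, b=Δ4−h4·(2M4+M5)/6=949/157
t_q=3 → seg 1, τ=1; S=5+445/157·τ+-39/314·τ²+-563/628·τ³=4279/628

  seg 0: a=-1 b=484/157 c=0 d=-13/628
  seg 1: a=5 b=445/157 c=-39/314 d=-563/628
  seg 2: a=3 b=-1322/157 c=-864/157 d=1087/157
  seg 3: a=-4 b=211/157 c=2397/157 d=-1352/157
  seg 4: a=4 b=949/157 c=-1659/157 d=553/157
S(3) = 4279/628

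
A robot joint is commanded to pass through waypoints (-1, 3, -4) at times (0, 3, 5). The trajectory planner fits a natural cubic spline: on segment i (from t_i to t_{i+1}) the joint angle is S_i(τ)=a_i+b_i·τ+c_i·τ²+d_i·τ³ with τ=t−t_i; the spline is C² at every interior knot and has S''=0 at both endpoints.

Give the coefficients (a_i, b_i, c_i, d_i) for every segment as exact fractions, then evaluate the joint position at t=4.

  seg 0: a=-1 b=167/60 c=0 d=-29/180
  seg 1: a=3 b=-47/30 c=-29/20 d=29/120
S(4) = 9/40

Δ: Δ0=4/3, Δ1=-7/2
row 1: diag=10, rhs=-29; c'=1/5, d'=-29/10
back: M1=-29/10
M: M0=0, M1=-29/10, M2=0
seg 0: a=-1, c=M0/2=0, d=(M1−M0)/(6·3)=-29/180, b=Δ0−h0·(2M0+M1)/6=167/60
seg 1: a=3, c=M1/2=-29/20, d=(M2−M1)/(6·2)=29/120, b=Δ1−h1·(2M1+M2)/6=-47/30
t_q=4 → seg 1, τ=1; S=3+-47/30·τ+-29/20·τ²+29/120·τ³=9/40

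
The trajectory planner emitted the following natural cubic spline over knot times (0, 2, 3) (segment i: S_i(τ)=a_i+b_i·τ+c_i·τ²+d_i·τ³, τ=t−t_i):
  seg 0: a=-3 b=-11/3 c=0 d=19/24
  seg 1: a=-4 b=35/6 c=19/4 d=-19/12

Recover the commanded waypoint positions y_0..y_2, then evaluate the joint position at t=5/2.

y_0 = S_0(0) = a_0 = -3
y_1 = S_1(0) = a_1 = -4
y_2 = S_1(1) = 5
t_q=5/2 is in segment 1 (τ=1/2); S_1(τ)=-3/32

y_0=-3 y_1=-4 y_2=5
S(5/2) = -3/32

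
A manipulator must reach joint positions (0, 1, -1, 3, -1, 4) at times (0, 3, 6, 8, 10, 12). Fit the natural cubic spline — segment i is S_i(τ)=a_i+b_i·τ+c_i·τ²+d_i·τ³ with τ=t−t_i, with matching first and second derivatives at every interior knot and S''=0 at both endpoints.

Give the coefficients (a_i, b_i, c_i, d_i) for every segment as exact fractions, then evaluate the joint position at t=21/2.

Δ: Δ0=1/3, Δ1=-2/3, Δ2=2, Δ3=-2, Δ4=5/2
row 1: diag=12, rhs=-6; c'=1/4, d'=-1/2
row 2: denom=10−3·1/4=37/4; d'=(16−3·-1/2)/(37/4)=70/37
row 3: denom=8−2·8/37=280/37; d'=(-24−2·70/37)/(280/37)=-257/70
row 4: denom=8−2·37/140=523/70; d'=(27−2·-257/70)/(523/70)=2404/523
back: M4=2404/523
back: M3=-257/70−37/140·2404/523=-5111/1046
back: M2=70/37−8/37·-5111/1046=1542/523
back: M1=-1/2−1/4·1542/523=-647/523
M: M0=0, M1=-647/523, M2=1542/523, M3=-5111/1046, M4=2404/523, M5=0
seg 0: a=0, c=M0/2=0, d=(M1−M0)/(6·3)=-647/9414, b=Δ0−h0·(2M0+M1)/6=2987/3138
seg 1: a=1, c=M1/2=-647/1046, d=(M2−M1)/(6·3)=2189/9414, b=Δ1−h1·(2M1+M2)/6=-1418/1569
seg 2: a=-1, c=M2/2=771/523, d=(M3−M2)/(6·2)=-8195/12552, b=Δ2−h2·(2M2+M3)/6=5219/3138
seg 3: a=3, c=M3/2=-5111/2092, d=(M4−M3)/(6·2)=9919/12552, b=Δ3−h3·(2M3+M4)/6=-431/1569
seg 4: a=-1, c=M4/2=1202/523, d=(M5−M4)/(6·2)=-601/1569, b=Δ4−h4·(2M4+M5)/6=-1771/3138
t_q=21/2 → seg 4, τ=1/2; S=-1+-1771/3138·τ+1202/523·τ²+-601/1569·τ³=-3161/4184

  seg 0: a=0 b=2987/3138 c=0 d=-647/9414
  seg 1: a=1 b=-1418/1569 c=-647/1046 d=2189/9414
  seg 2: a=-1 b=5219/3138 c=771/523 d=-8195/12552
  seg 3: a=3 b=-431/1569 c=-5111/2092 d=9919/12552
  seg 4: a=-1 b=-1771/3138 c=1202/523 d=-601/1569
S(21/2) = -3161/4184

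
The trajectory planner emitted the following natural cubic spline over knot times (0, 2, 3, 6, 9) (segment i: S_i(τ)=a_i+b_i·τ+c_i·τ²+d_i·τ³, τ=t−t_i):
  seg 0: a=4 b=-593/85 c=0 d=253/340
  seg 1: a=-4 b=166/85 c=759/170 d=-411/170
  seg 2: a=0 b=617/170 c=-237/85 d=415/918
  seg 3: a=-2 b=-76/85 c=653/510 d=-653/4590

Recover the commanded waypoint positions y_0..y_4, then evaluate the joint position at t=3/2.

y_0 = S_0(0) = a_0 = 4
y_1 = S_1(0) = a_1 = -4
y_2 = S_2(0) = a_2 = 0
y_3 = S_3(0) = a_3 = -2
y_4 = S_3(3) = 3
t_q=3/2 is in segment 0 (τ=3/2); S_0(τ)=-10753/2720

y_0=4 y_1=-4 y_2=0 y_3=-2 y_4=3
S(3/2) = -10753/2720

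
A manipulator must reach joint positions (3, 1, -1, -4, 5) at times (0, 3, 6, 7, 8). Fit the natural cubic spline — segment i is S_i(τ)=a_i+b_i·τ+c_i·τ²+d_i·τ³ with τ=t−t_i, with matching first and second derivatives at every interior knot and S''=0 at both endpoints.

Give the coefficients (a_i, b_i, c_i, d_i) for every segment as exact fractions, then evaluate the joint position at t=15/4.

Δ: Δ0=-2/3, Δ1=-2/3, Δ2=-3, Δ3=9
row 1: diag=12, rhs=0; c'=1/4, d'=0
row 2: denom=8−3·1/4=29/4; d'=(-14−3·0)/(29/4)=-56/29
row 3: denom=4−1·4/29=112/29; d'=(72−1·-56/29)/(112/29)=134/7
back: M3=134/7
back: M2=-56/29−4/29·134/7=-32/7
back: M1=0−1/4·-32/7=8/7
M: M0=0, M1=8/7, M2=-32/7, M3=134/7, M4=0
seg 0: a=3, c=M0/2=0, d=(M1−M0)/(6·3)=4/63, b=Δ0−h0·(2M0+M1)/6=-26/21
seg 1: a=1, c=M1/2=4/7, d=(M2−M1)/(6·3)=-20/63, b=Δ1−h1·(2M1+M2)/6=10/21
seg 2: a=-1, c=M2/2=-16/7, d=(M3−M2)/(6·1)=83/21, b=Δ2−h2·(2M2+M3)/6=-14/3
seg 3: a=-4, c=M3/2=67/7, d=(M4−M3)/(6·1)=-67/21, b=Δ3−h3·(2M3+M4)/6=55/21
t_q=15/4 → seg 1, τ=3/4; S=1+10/21·τ+4/7·τ²+-20/63·τ³=173/112

  seg 0: a=3 b=-26/21 c=0 d=4/63
  seg 1: a=1 b=10/21 c=4/7 d=-20/63
  seg 2: a=-1 b=-14/3 c=-16/7 d=83/21
  seg 3: a=-4 b=55/21 c=67/7 d=-67/21
S(15/4) = 173/112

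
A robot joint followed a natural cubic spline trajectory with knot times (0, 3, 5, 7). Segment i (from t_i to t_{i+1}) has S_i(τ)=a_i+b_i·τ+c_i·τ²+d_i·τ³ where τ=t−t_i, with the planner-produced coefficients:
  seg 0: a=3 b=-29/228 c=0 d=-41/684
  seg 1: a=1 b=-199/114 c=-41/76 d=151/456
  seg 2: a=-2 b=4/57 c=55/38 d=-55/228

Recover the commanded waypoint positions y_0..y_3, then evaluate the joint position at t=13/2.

y_0=3 y_1=1 y_2=-2 y_3=2
S(13/2) = 333/608

y_0 = S_0(0) = a_0 = 3
y_1 = S_1(0) = a_1 = 1
y_2 = S_2(0) = a_2 = -2
y_3 = S_2(2) = 2
t_q=13/2 is in segment 2 (τ=3/2); S_2(τ)=333/608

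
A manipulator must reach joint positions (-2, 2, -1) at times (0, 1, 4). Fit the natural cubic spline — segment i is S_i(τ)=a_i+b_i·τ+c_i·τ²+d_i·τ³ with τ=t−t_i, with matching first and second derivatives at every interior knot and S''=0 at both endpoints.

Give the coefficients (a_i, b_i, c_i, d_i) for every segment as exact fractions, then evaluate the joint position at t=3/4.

Δ: Δ0=4, Δ1=-1
row 1: diag=8, rhs=-30; c'=3/8, d'=-15/4
back: M1=-15/4
M: M0=0, M1=-15/4, M2=0
seg 0: a=-2, c=M0/2=0, d=(M1−M0)/(6·1)=-5/8, b=Δ0−h0·(2M0+M1)/6=37/8
seg 1: a=2, c=M1/2=-15/8, d=(M2−M1)/(6·3)=5/24, b=Δ1−h1·(2M1+M2)/6=11/4
t_q=3/4 → seg 0, τ=3/4; S=-2+37/8·τ+0·τ²+-5/8·τ³=617/512

  seg 0: a=-2 b=37/8 c=0 d=-5/8
  seg 1: a=2 b=11/4 c=-15/8 d=5/24
S(3/4) = 617/512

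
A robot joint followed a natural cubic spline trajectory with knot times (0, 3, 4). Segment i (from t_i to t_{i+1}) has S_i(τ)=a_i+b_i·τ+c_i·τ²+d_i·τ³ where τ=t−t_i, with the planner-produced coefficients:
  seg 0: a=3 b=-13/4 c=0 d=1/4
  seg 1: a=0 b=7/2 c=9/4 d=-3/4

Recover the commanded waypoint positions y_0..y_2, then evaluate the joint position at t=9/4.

y_0=3 y_1=0 y_2=5
S(9/4) = -375/256

y_0 = S_0(0) = a_0 = 3
y_1 = S_1(0) = a_1 = 0
y_2 = S_1(1) = 5
t_q=9/4 is in segment 0 (τ=9/4); S_0(τ)=-375/256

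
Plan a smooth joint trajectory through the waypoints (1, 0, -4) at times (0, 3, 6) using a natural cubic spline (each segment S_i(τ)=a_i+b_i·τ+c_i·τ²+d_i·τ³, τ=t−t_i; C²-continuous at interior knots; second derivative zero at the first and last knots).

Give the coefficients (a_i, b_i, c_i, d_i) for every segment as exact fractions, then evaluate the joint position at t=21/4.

Δ: Δ0=-1/3, Δ1=-4/3
row 1: diag=12, rhs=-6; c'=1/4, d'=-1/2
back: M1=-1/2
M: M0=0, M1=-1/2, M2=0
seg 0: a=1, c=M0/2=0, d=(M1−M0)/(6·3)=-1/36, b=Δ0−h0·(2M0+M1)/6=-1/12
seg 1: a=0, c=M1/2=-1/4, d=(M2−M1)/(6·3)=1/36, b=Δ1−h1·(2M1+M2)/6=-5/6
t_q=21/4 → seg 1, τ=9/4; S=0+-5/6·τ+-1/4·τ²+1/36·τ³=-723/256

  seg 0: a=1 b=-1/12 c=0 d=-1/36
  seg 1: a=0 b=-5/6 c=-1/4 d=1/36
S(21/4) = -723/256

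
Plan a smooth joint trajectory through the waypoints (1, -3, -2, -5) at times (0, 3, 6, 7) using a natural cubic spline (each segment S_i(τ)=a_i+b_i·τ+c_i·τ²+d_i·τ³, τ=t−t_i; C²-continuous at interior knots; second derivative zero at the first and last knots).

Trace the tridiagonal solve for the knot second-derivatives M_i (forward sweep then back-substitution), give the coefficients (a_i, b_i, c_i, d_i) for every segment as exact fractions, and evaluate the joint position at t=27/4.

  seg 0: a=1 b=-62/29 c=0 d=70/783
  seg 1: a=-3 b=8/29 c=70/87 d=-205/783
  seg 2: a=-2 b=-57/29 c=-45/29 d=15/29
S(27/4) = -7663/1856

Δ: Δ0=-4/3, Δ1=1/3, Δ2=-3
row 1: diag=12, rhs=10; c'=1/4, d'=5/6
row 2: denom=8−3·1/4=29/4; d'=(-20−3·5/6)/(29/4)=-90/29
back: M2=-90/29
back: M1=5/6−1/4·-90/29=140/87
M: M0=0, M1=140/87, M2=-90/29, M3=0
seg 0: a=1, c=M0/2=0, d=(M1−M0)/(6·3)=70/783, b=Δ0−h0·(2M0+M1)/6=-62/29
seg 1: a=-3, c=M1/2=70/87, d=(M2−M1)/(6·3)=-205/783, b=Δ1−h1·(2M1+M2)/6=8/29
seg 2: a=-2, c=M2/2=-45/29, d=(M3−M2)/(6·1)=15/29, b=Δ2−h2·(2M2+M3)/6=-57/29
t_q=27/4 → seg 2, τ=3/4; S=-2+-57/29·τ+-45/29·τ²+15/29·τ³=-7663/1856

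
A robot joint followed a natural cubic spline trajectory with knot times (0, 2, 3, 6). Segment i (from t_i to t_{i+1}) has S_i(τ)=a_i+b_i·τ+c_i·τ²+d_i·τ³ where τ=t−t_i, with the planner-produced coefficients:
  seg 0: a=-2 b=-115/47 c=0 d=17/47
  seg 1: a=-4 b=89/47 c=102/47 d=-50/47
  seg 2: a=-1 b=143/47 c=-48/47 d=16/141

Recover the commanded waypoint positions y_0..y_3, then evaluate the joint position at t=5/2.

y_0=-2 y_1=-4 y_2=-1 y_3=2
S(5/2) = -497/188

y_0 = S_0(0) = a_0 = -2
y_1 = S_1(0) = a_1 = -4
y_2 = S_2(0) = a_2 = -1
y_3 = S_2(3) = 2
t_q=5/2 is in segment 1 (τ=1/2); S_1(τ)=-497/188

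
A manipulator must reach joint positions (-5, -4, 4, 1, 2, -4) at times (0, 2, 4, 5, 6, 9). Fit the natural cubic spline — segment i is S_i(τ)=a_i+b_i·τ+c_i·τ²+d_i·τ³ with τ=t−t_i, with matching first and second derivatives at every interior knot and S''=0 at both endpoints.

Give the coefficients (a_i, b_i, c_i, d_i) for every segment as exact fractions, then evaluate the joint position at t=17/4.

Δ: Δ0=1/2, Δ1=4, Δ2=-3, Δ3=1, Δ4=-2
row 1: diag=8, rhs=21; c'=1/4, d'=21/8
row 2: denom=6−2·1/4=11/2; d'=(-42−2·21/8)/(11/2)=-189/22
row 3: denom=4−1·2/11=42/11; d'=(24−1·-189/22)/(42/11)=239/28
row 4: denom=8−1·11/42=325/42; d'=(-18−1·239/28)/(325/42)=-2229/650
back: M4=-2229/650
back: M3=239/28−11/42·-2229/650=3066/325
back: M2=-189/22−2/11·3066/325=-6699/650
back: M1=21/8−1/4·-6699/650=3381/650
M: M0=0, M1=3381/650, M2=-6699/650, M3=3066/325, M4=-2229/650, M5=0
seg 0: a=-5, c=M0/2=0, d=(M1−M0)/(6·2)=1127/2600, b=Δ0−h0·(2M0+M1)/6=-401/325
seg 1: a=-4, c=M1/2=3381/1300, d=(M2−M1)/(6·2)=-84/65, b=Δ1−h1·(2M1+M2)/6=2579/650
seg 2: a=4, c=M2/2=-6699/1300, d=(M3−M2)/(6·1)=329/100, b=Δ2−h2·(2M2+M3)/6=-739/650
seg 3: a=1, c=M3/2=1533/325, d=(M4−M3)/(6·1)=-2787/1300, b=Δ3−h3·(2M3+M4)/6=-409/260
seg 4: a=2, c=M4/2=-2229/1300, d=(M5−M4)/(6·3)=743/3900, b=Δ4−h4·(2M4+M5)/6=929/650
t_q=17/4 → seg 2, τ=1/4; S=4+-739/650·τ+-6699/1300·τ²+329/100·τ³=286633/83200

  seg 0: a=-5 b=-401/325 c=0 d=1127/2600
  seg 1: a=-4 b=2579/650 c=3381/1300 d=-84/65
  seg 2: a=4 b=-739/650 c=-6699/1300 d=329/100
  seg 3: a=1 b=-409/260 c=1533/325 d=-2787/1300
  seg 4: a=2 b=929/650 c=-2229/1300 d=743/3900
S(17/4) = 286633/83200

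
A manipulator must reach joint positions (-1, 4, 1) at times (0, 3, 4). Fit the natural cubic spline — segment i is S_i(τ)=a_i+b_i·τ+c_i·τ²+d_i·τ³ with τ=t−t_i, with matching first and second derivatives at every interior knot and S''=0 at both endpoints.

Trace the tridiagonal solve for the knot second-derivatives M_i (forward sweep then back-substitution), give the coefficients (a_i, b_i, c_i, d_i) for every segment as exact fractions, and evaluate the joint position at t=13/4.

  seg 0: a=-1 b=41/12 c=0 d=-7/36
  seg 1: a=4 b=-11/6 c=-7/4 d=7/12
S(13/4) = 881/256

Δ: Δ0=5/3, Δ1=-3
row 1: diag=8, rhs=-28; c'=1/8, d'=-7/2
back: M1=-7/2
M: M0=0, M1=-7/2, M2=0
seg 0: a=-1, c=M0/2=0, d=(M1−M0)/(6·3)=-7/36, b=Δ0−h0·(2M0+M1)/6=41/12
seg 1: a=4, c=M1/2=-7/4, d=(M2−M1)/(6·1)=7/12, b=Δ1−h1·(2M1+M2)/6=-11/6
t_q=13/4 → seg 1, τ=1/4; S=4+-11/6·τ+-7/4·τ²+7/12·τ³=881/256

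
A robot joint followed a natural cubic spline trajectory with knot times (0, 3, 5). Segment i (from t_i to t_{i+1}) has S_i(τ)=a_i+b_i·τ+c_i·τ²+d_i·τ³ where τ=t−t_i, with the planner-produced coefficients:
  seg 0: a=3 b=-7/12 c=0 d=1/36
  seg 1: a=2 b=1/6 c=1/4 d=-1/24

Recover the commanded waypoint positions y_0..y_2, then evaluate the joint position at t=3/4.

y_0=3 y_1=2 y_2=3
S(3/4) = 659/256

y_0 = S_0(0) = a_0 = 3
y_1 = S_1(0) = a_1 = 2
y_2 = S_1(2) = 3
t_q=3/4 is in segment 0 (τ=3/4); S_0(τ)=659/256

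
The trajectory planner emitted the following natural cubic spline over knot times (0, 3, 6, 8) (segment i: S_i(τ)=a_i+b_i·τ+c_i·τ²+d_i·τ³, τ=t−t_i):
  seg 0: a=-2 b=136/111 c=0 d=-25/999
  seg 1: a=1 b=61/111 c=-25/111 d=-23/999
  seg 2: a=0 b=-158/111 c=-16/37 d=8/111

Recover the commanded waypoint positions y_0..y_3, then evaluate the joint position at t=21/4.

y_0 = S_0(0) = a_0 = -2
y_1 = S_1(0) = a_1 = 1
y_2 = S_2(0) = a_2 = 0
y_3 = S_2(2) = -4
t_q=21/4 is in segment 1 (τ=9/4); S_1(τ)=1975/2368

y_0=-2 y_1=1 y_2=0 y_3=-4
S(21/4) = 1975/2368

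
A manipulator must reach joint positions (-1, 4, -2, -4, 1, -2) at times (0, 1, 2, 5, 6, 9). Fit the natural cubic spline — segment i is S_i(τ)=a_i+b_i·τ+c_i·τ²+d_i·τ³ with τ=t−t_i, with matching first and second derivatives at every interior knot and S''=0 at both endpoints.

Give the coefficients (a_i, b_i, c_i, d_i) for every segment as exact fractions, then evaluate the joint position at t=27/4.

Δ: Δ0=5, Δ1=-6, Δ2=-2/3, Δ3=5, Δ4=-1
row 1: diag=4, rhs=-66; c'=1/4, d'=-33/2
row 2: denom=8−1·1/4=31/4; d'=(32−1·-33/2)/(31/4)=194/31
row 3: denom=8−3·12/31=212/31; d'=(34−3·194/31)/(212/31)=118/53
row 4: denom=8−1·31/212=1665/212; d'=(-36−1·118/53)/(1665/212)=-8104/1665
back: M4=-8104/1665
back: M3=118/53−31/212·-8104/1665=4892/1665
back: M2=194/31−12/31·4892/1665=2842/555
back: M1=-33/2−1/4·2842/555=-9868/555
M: M0=0, M1=-9868/555, M2=2842/555, M3=4892/1665, M4=-8104/1665, M5=0
seg 0: a=-1, c=M0/2=0, d=(M1−M0)/(6·1)=-4934/1665, b=Δ0−h0·(2M0+M1)/6=13259/1665
seg 1: a=4, c=M1/2=-4934/555, d=(M2−M1)/(6·1)=1271/333, b=Δ1−h1·(2M1+M2)/6=-1543/1665
seg 2: a=-2, c=M2/2=1421/555, d=(M3−M2)/(6·3)=-1817/14985, b=Δ2−h2·(2M2+M3)/6=-12082/1665
seg 3: a=-4, c=M3/2=2446/1665, d=(M4−M3)/(6·1)=-722/555, b=Δ3−h3·(2M3+M4)/6=1609/333
seg 4: a=1, c=M4/2=-4052/1665, d=(M5−M4)/(6·3)=4052/14985, b=Δ4−h4·(2M4+M5)/6=6439/1665
t_q=27/4 → seg 4, τ=3/4; S=1+6439/1665·τ+-4052/1665·τ²+4052/14985·τ³=7831/2960

  seg 0: a=-1 b=13259/1665 c=0 d=-4934/1665
  seg 1: a=4 b=-1543/1665 c=-4934/555 d=1271/333
  seg 2: a=-2 b=-12082/1665 c=1421/555 d=-1817/14985
  seg 3: a=-4 b=1609/333 c=2446/1665 d=-722/555
  seg 4: a=1 b=6439/1665 c=-4052/1665 d=4052/14985
S(27/4) = 7831/2960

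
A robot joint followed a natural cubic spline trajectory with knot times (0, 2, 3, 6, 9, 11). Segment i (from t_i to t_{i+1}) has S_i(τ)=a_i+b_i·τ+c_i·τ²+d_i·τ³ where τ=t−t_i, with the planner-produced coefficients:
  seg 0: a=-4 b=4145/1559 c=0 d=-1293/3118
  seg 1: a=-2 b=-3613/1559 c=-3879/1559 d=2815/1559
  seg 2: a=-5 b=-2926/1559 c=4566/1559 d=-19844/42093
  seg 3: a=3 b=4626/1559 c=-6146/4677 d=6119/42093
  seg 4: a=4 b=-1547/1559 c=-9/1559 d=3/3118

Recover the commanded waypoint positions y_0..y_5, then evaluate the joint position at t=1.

y_0=-4 y_1=-2 y_2=-5 y_3=3 y_4=4 y_5=2
S(1) = -5475/3118

y_0 = S_0(0) = a_0 = -4
y_1 = S_1(0) = a_1 = -2
y_2 = S_2(0) = a_2 = -5
y_3 = S_3(0) = a_3 = 3
y_4 = S_4(0) = a_4 = 4
y_5 = S_4(2) = 2
t_q=1 is in segment 0 (τ=1); S_0(τ)=-5475/3118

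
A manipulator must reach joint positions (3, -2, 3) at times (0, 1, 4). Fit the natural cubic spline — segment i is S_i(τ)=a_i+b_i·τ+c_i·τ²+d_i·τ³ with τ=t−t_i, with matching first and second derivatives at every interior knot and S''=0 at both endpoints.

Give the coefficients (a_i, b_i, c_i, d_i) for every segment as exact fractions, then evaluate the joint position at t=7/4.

  seg 0: a=3 b=-35/6 c=0 d=5/6
  seg 1: a=-2 b=-10/3 c=5/2 d=-5/18
S(7/4) = -411/128

Δ: Δ0=-5, Δ1=5/3
row 1: diag=8, rhs=40; c'=3/8, d'=5
back: M1=5
M: M0=0, M1=5, M2=0
seg 0: a=3, c=M0/2=0, d=(M1−M0)/(6·1)=5/6, b=Δ0−h0·(2M0+M1)/6=-35/6
seg 1: a=-2, c=M1/2=5/2, d=(M2−M1)/(6·3)=-5/18, b=Δ1−h1·(2M1+M2)/6=-10/3
t_q=7/4 → seg 1, τ=3/4; S=-2+-10/3·τ+5/2·τ²+-5/18·τ³=-411/128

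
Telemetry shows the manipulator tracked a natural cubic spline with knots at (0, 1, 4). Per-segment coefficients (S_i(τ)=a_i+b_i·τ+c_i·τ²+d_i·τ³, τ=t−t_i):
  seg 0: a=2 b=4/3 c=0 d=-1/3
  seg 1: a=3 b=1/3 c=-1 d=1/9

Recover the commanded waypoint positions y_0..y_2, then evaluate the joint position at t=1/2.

y_0 = S_0(0) = a_0 = 2
y_1 = S_1(0) = a_1 = 3
y_2 = S_1(3) = -2
t_q=1/2 is in segment 0 (τ=1/2); S_0(τ)=21/8

y_0=2 y_1=3 y_2=-2
S(1/2) = 21/8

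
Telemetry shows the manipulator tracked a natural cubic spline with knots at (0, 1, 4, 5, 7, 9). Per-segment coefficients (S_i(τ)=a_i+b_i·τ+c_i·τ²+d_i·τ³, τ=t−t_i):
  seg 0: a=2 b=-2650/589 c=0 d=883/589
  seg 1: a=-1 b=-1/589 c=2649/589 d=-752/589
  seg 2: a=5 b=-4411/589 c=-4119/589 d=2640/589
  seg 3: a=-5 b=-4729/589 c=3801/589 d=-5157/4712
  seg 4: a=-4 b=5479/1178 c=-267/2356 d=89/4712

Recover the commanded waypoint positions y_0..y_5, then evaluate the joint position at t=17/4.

y_0 = S_0(0) = a_0 = 2
y_1 = S_1(0) = a_1 = -1
y_2 = S_2(0) = a_2 = 5
y_3 = S_3(0) = a_3 = -5
y_4 = S_4(0) = a_4 = -4
y_5 = S_4(2) = 5
t_q=17/4 is in segment 2 (τ=1/4); S_2(τ)=26017/9424

y_0=2 y_1=-1 y_2=5 y_3=-5 y_4=-4 y_5=5
S(17/4) = 26017/9424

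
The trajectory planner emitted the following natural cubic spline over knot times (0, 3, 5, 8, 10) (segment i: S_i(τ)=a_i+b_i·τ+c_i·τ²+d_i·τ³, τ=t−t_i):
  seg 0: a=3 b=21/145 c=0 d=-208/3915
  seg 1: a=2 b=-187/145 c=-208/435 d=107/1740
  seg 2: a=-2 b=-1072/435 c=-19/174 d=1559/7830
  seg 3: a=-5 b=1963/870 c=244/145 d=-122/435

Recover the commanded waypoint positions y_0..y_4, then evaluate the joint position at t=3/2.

y_0=3 y_1=2 y_2=-2 y_3=-5 y_4=4
S(3/2) = 881/290

y_0 = S_0(0) = a_0 = 3
y_1 = S_1(0) = a_1 = 2
y_2 = S_2(0) = a_2 = -2
y_3 = S_3(0) = a_3 = -5
y_4 = S_3(2) = 4
t_q=3/2 is in segment 0 (τ=3/2); S_0(τ)=881/290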